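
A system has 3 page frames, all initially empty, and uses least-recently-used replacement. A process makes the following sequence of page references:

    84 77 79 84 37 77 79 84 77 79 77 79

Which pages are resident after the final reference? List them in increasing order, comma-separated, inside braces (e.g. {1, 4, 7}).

84 → miss, frames (84)
77 → miss, frames (84 77)
79 → miss, frames (84 77 79)
84 → hit
37 → miss, evict 77, frames (79 84 37)
77 → miss, evict 79, frames (84 37 77)
79 → miss, evict 84, frames (37 77 79)
84 → miss, evict 37, frames (77 79 84)
77 → hit
79 → hit
77 → hit
79 → hit

{77, 79, 84}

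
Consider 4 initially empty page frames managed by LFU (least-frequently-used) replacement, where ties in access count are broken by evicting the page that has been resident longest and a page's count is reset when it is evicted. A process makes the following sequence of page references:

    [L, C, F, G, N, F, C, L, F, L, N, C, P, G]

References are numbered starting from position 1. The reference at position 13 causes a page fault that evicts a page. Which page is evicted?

N

pos 1: L: miss, frames (L)
pos 2: C: miss, frames (L C)
pos 3: F: miss, frames (L C F)
pos 4: G: miss, frames (L C F G)
pos 5: N: miss, evict L, frames (C F G N)
pos 6: F: hit
pos 7: C: hit
pos 8: L: miss, evict G, frames (C F N L)
pos 9: F: hit
pos 10: L: hit
pos 11: N: hit
pos 12: C: hit
pos 13: P: miss, evict N, frames (C F L P)
At position 13, page N is evicted.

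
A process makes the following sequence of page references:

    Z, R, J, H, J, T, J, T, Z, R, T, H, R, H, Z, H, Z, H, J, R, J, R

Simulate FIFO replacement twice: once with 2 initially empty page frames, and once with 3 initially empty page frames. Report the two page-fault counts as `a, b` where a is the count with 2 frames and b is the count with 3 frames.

15, 9

2 frames: F F F F . F F . F F F F F . F F . . F F . . → 15 faults.
3 frames: F F F F . F . . F F . F . . . . . . F . . . → 9 faults.
9 < 15: adding a frame reduced faults, as is typical.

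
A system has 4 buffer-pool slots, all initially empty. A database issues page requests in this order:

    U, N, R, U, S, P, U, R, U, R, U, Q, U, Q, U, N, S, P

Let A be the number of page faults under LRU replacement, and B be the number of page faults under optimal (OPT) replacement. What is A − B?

Under LRU: F F F . F F . . . . . F . . . F F F → 9 faults.
Under OPT: F F F . F F . . . . . F . . . . F . → 7 faults.
A − B = 9 − 7 = 2.

2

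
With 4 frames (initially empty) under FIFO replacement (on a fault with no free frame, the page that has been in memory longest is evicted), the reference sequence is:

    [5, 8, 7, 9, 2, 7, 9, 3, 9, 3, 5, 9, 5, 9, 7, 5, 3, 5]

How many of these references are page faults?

8

5 -> fault, frames (5)
8 -> fault, frames (5 8)
7 -> fault, frames (5 8 7)
9 -> fault, frames (5 8 7 9)
2 -> fault, evict 5, frames (8 7 9 2)
7 -> hit
9 -> hit
3 -> fault, evict 8, frames (7 9 2 3)
9 -> hit
3 -> hit
5 -> fault, evict 7, frames (9 2 3 5)
9 -> hit
5 -> hit
9 -> hit
7 -> fault, evict 9, frames (2 3 5 7)
5 -> hit
3 -> hit
5 -> hit
Page faults: 8.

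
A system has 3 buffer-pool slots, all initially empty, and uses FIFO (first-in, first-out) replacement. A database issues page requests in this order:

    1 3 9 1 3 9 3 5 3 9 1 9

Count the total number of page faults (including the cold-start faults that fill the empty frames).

1 → fault, frames [1]
3 → fault, frames [1, 3]
9 → fault, frames [1, 3, 9]
1 → hit
3 → hit
9 → hit
3 → hit
5 → fault, evict 1, frames [3, 9, 5]
3 → hit
9 → hit
1 → fault, evict 3, frames [9, 5, 1]
9 → hit
Page faults: 5.

5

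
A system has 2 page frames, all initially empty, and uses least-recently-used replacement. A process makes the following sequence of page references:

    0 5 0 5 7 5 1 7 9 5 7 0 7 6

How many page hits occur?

4

0 → miss, frames {0}
5 → miss, frames {0,5}
0 → hit
5 → hit
7 → miss, evict 0, frames {5,7}
5 → hit
1 → miss, evict 7, frames {5,1}
7 → miss, evict 5, frames {1,7}
9 → miss, evict 1, frames {7,9}
5 → miss, evict 7, frames {9,5}
7 → miss, evict 9, frames {5,7}
0 → miss, evict 5, frames {7,0}
7 → hit
6 → miss, evict 0, frames {7,6}
Hits: 4.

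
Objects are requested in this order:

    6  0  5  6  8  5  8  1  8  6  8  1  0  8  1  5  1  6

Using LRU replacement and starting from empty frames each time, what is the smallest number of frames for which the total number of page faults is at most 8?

f=1: 18 faults
f=2: 14 faults
f=3: 9 faults
f=4: 8 faults
f=5: 5 faults
Smallest f with faults ≤ 8 is 4.

4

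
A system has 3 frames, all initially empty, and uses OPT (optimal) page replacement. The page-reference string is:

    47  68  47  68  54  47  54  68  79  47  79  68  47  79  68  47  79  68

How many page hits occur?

47 -> fault, frames (47)
68 -> fault, frames (47 68)
47 -> hit
68 -> hit
54 -> fault, frames (47 68 54)
47 -> hit
54 -> hit
68 -> hit
79 -> fault, evict 54, frames (47 68 79)
47 -> hit
79 -> hit
68 -> hit
47 -> hit
79 -> hit
68 -> hit
47 -> hit
79 -> hit
68 -> hit
Hits: 14.

14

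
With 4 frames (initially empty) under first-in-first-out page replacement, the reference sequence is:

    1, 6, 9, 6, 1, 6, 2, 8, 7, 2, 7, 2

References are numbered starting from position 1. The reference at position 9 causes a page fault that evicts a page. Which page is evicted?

6

pos 1: 1 -> miss, frames [1]
pos 2: 6 -> miss, frames [1, 6]
pos 3: 9 -> miss, frames [1, 6, 9]
pos 4: 6 -> hit
pos 5: 1 -> hit
pos 6: 6 -> hit
pos 7: 2 -> miss, frames [1, 6, 9, 2]
pos 8: 8 -> miss, evict 1, frames [6, 9, 2, 8]
pos 9: 7 -> miss, evict 6, frames [9, 2, 8, 7]
At position 9, page 6 is evicted.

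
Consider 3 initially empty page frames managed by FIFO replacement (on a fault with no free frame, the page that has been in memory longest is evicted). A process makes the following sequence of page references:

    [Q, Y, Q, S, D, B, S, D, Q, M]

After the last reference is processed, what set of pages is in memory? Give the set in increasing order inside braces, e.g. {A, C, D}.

Q -> fault, frames [Q]
Y -> fault, frames [Q, Y]
Q -> hit
S -> fault, frames [Q, Y, S]
D -> fault, evict Q, frames [Y, S, D]
B -> fault, evict Y, frames [S, D, B]
S -> hit
D -> hit
Q -> fault, evict S, frames [D, B, Q]
M -> fault, evict D, frames [B, Q, M]

{B, M, Q}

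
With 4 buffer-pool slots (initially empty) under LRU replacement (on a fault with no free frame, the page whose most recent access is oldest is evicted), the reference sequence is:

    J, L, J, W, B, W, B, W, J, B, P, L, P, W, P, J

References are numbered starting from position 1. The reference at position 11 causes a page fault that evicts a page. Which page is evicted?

L

pos 1: J: miss, frames [J]
pos 2: L: miss, frames [J, L]
pos 3: J: hit
pos 4: W: miss, frames [L, J, W]
pos 5: B: miss, frames [L, J, W, B]
pos 6: W: hit
pos 7: B: hit
pos 8: W: hit
pos 9: J: hit
pos 10: B: hit
pos 11: P: miss, evict L, frames [W, J, B, P]
At position 11, page L is evicted.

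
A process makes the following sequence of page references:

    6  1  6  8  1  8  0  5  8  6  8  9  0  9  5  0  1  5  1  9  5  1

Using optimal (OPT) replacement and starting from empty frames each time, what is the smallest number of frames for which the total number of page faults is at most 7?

4

f=1: 22 faults
f=2: 12 faults
f=3: 8 faults
f=4: 7 faults
f=5: 6 faults
f=6: 6 faults
Smallest f with faults ≤ 7 is 4.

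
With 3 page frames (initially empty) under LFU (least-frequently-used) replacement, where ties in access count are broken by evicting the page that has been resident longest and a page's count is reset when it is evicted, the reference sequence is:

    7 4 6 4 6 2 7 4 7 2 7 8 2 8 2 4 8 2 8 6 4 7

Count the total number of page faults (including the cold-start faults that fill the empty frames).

14

7: miss, frames [7]
4: miss, frames [7, 4]
6: miss, frames [7, 4, 6]
4: hit
6: hit
2: miss, evict 7, frames [4, 6, 2]
7: miss, evict 2, frames [4, 6, 7]
4: hit
7: hit
2: miss, evict 6, frames [4, 7, 2]
7: hit
8: miss, evict 2, frames [4, 7, 8]
2: miss, evict 8, frames [4, 7, 2]
8: miss, evict 2, frames [4, 7, 8]
2: miss, evict 8, frames [4, 7, 2]
4: hit
8: miss, evict 2, frames [4, 7, 8]
2: miss, evict 8, frames [4, 7, 2]
8: miss, evict 2, frames [4, 7, 8]
6: miss, evict 8, frames [4, 7, 6]
4: hit
7: hit
Page faults: 14.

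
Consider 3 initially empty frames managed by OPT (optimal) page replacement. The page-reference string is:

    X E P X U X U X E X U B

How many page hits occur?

X: miss, frames {X}
E: miss, frames {X,E}
P: miss, frames {X,E,P}
X: hit
U: miss, evict P, frames {X,E,U}
X: hit
U: hit
X: hit
E: hit
X: hit
U: hit
B: miss, evict U, frames {X,E,B}
Hits: 7.

7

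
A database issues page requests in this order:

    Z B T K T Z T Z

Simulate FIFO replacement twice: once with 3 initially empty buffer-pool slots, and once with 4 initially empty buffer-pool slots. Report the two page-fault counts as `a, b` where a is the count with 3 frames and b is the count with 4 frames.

5, 4

3 frames: F F F F . F . . → 5 faults.
4 frames: F F F F . . . . → 4 faults.
4 < 5: adding a frame reduced faults, as is typical.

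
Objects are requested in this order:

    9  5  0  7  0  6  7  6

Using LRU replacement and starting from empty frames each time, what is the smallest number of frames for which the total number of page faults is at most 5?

3

f=1: 8 faults
f=2: 6 faults
f=3: 5 faults
f=4: 5 faults
f=5: 5 faults
Smallest f with faults ≤ 5 is 3.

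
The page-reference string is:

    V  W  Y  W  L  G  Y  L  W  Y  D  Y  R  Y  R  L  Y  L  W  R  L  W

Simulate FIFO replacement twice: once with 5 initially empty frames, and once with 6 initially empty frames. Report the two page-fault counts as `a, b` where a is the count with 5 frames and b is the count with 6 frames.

5 frames: F F F . F F . . . . F . F . . . . . F . . . → 8 faults.
6 frames: F F F . F F . . . . F . F . . . . . . . . . → 7 faults.
7 < 8: adding a frame reduced faults, as is typical.

8, 7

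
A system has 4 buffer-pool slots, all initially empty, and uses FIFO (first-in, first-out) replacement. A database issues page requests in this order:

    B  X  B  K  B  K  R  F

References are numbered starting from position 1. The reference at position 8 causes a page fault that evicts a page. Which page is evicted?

B

pos 1: B: fault, frames [B]
pos 2: X: fault, frames [B, X]
pos 3: B: hit
pos 4: K: fault, frames [B, X, K]
pos 5: B: hit
pos 6: K: hit
pos 7: R: fault, frames [B, X, K, R]
pos 8: F: fault, evict B, frames [X, K, R, F]
At position 8, page B is evicted.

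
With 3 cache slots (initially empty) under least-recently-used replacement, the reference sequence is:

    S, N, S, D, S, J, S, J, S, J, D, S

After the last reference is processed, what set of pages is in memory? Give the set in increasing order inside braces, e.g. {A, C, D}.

{D, J, S}

S -> fault, frames [S]
N -> fault, frames [S, N]
S -> hit
D -> fault, frames [N, S, D]
S -> hit
J -> fault, evict N, frames [D, S, J]
S -> hit
J -> hit
S -> hit
J -> hit
D -> hit
S -> hit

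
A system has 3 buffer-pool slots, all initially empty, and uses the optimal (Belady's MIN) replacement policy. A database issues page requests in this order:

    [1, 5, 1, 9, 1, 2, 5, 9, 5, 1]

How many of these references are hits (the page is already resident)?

5

1 → miss, frames {1}
5 → miss, frames {1,5}
1 → hit
9 → miss, frames {1,5,9}
1 → hit
2 → miss, evict 1, frames {5,9,2}
5 → hit
9 → hit
5 → hit
1 → miss, evict 2, frames {5,9,1}
Hits: 5.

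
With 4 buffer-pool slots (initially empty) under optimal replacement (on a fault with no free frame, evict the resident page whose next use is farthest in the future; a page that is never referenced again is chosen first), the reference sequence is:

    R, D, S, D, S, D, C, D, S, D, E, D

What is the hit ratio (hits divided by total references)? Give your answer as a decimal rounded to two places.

R → fault, frames [R]
D → fault, frames [R, D]
S → fault, frames [R, D, S]
D → hit
S → hit
D → hit
C → fault, frames [R, D, S, C]
D → hit
S → hit
D → hit
E → fault, evict C, frames [R, D, S, E]
D → hit
Hits: 7 of 12 references → 7/12 = 0.5833.

0.58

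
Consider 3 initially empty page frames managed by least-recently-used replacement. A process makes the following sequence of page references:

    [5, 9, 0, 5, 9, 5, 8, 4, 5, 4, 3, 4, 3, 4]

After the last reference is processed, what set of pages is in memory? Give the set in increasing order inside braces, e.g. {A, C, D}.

5 -> miss, frames [5]
9 -> miss, frames [5, 9]
0 -> miss, frames [5, 9, 0]
5 -> hit
9 -> hit
5 -> hit
8 -> miss, evict 0, frames [9, 5, 8]
4 -> miss, evict 9, frames [5, 8, 4]
5 -> hit
4 -> hit
3 -> miss, evict 8, frames [5, 4, 3]
4 -> hit
3 -> hit
4 -> hit

{3, 4, 5}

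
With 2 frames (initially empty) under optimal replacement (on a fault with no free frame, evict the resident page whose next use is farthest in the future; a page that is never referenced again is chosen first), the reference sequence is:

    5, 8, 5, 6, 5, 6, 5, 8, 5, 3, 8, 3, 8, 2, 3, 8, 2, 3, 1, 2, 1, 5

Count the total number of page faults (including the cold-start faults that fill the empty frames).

5: miss, frames [5]
8: miss, frames [5, 8]
5: hit
6: miss, evict 8, frames [5, 6]
5: hit
6: hit
5: hit
8: miss, evict 6, frames [5, 8]
5: hit
3: miss, evict 5, frames [8, 3]
8: hit
3: hit
8: hit
2: miss, evict 8, frames [3, 2]
3: hit
8: miss, evict 3, frames [2, 8]
2: hit
3: miss, evict 8, frames [2, 3]
1: miss, evict 3, frames [2, 1]
2: hit
1: hit
5: miss, evict 1, frames [2, 5]
Page faults: 10.

10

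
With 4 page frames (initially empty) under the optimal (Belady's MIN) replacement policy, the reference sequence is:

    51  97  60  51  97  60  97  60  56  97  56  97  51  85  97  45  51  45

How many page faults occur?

51 -> miss, frames (51)
97 -> miss, frames (51 97)
60 -> miss, frames (51 97 60)
51 -> hit
97 -> hit
60 -> hit
97 -> hit
60 -> hit
56 -> miss, frames (51 97 60 56)
97 -> hit
56 -> hit
97 -> hit
51 -> hit
85 -> miss, evict 56, frames (51 97 60 85)
97 -> hit
45 -> miss, evict 85, frames (51 97 60 45)
51 -> hit
45 -> hit
Page faults: 6.

6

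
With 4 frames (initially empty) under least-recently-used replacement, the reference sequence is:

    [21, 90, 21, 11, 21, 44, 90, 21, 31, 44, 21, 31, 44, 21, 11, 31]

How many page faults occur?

6

21: miss, frames {21}
90: miss, frames {21,90}
21: hit
11: miss, frames {90,21,11}
21: hit
44: miss, frames {90,11,21,44}
90: hit
21: hit
31: miss, evict 11, frames {44,90,21,31}
44: hit
21: hit
31: hit
44: hit
21: hit
11: miss, evict 90, frames {31,44,21,11}
31: hit
Page faults: 6.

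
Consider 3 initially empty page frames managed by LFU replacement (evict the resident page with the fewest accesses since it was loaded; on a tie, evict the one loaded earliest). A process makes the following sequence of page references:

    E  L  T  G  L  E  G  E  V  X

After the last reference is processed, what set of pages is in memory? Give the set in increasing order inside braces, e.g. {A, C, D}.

{E, G, X}

E: miss, frames {E}
L: miss, frames {E,L}
T: miss, frames {E,L,T}
G: miss, evict E, frames {L,T,G}
L: hit
E: miss, evict T, frames {L,G,E}
G: hit
E: hit
V: miss, evict L, frames {G,E,V}
X: miss, evict V, frames {G,E,X}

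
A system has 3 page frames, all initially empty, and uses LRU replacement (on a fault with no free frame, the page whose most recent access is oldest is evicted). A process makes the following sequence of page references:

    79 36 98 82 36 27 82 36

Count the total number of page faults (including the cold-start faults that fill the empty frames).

5

79 -> miss, frames {79}
36 -> miss, frames {79,36}
98 -> miss, frames {79,36,98}
82 -> miss, evict 79, frames {36,98,82}
36 -> hit
27 -> miss, evict 98, frames {82,36,27}
82 -> hit
36 -> hit
Page faults: 5.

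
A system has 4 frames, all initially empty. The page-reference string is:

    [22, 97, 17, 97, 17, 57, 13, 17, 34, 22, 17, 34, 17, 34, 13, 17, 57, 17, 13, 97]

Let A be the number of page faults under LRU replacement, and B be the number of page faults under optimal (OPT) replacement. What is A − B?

Under LRU: F F F . . F F . F F . . . . . . F . . F → 9 faults.
Under OPT: F F F . . F F . F . . . . . . . F . . F → 8 faults.
A − B = 9 − 8 = 1.

1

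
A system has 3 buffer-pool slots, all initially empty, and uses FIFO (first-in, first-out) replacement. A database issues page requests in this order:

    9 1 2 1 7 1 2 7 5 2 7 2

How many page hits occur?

9 → fault, frames [9]
1 → fault, frames [9, 1]
2 → fault, frames [9, 1, 2]
1 → hit
7 → fault, evict 9, frames [1, 2, 7]
1 → hit
2 → hit
7 → hit
5 → fault, evict 1, frames [2, 7, 5]
2 → hit
7 → hit
2 → hit
Hits: 7.

7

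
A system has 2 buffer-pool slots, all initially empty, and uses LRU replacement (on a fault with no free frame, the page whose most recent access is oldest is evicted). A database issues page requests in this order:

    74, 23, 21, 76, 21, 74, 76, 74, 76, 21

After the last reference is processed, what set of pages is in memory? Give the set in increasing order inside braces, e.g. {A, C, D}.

{21, 76}

74 → miss, frames (74)
23 → miss, frames (74 23)
21 → miss, evict 74, frames (23 21)
76 → miss, evict 23, frames (21 76)
21 → hit
74 → miss, evict 76, frames (21 74)
76 → miss, evict 21, frames (74 76)
74 → hit
76 → hit
21 → miss, evict 74, frames (76 21)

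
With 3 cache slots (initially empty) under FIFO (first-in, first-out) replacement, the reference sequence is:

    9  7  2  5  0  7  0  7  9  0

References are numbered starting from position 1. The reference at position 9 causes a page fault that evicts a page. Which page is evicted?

pos 1: 9 → miss, frames [9]
pos 2: 7 → miss, frames [9, 7]
pos 3: 2 → miss, frames [9, 7, 2]
pos 4: 5 → miss, evict 9, frames [7, 2, 5]
pos 5: 0 → miss, evict 7, frames [2, 5, 0]
pos 6: 7 → miss, evict 2, frames [5, 0, 7]
pos 7: 0 → hit
pos 8: 7 → hit
pos 9: 9 → miss, evict 5, frames [0, 7, 9]
At position 9, page 5 is evicted.

5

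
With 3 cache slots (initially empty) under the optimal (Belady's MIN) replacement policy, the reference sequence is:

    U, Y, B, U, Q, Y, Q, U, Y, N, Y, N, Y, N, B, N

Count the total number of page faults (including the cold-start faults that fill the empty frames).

U → miss, frames {U}
Y → miss, frames {U,Y}
B → miss, frames {U,Y,B}
U → hit
Q → miss, evict B, frames {U,Y,Q}
Y → hit
Q → hit
U → hit
Y → hit
N → miss, evict Q, frames {U,Y,N}
Y → hit
N → hit
Y → hit
N → hit
B → miss, evict Y, frames {U,N,B}
N → hit
Page faults: 6.

6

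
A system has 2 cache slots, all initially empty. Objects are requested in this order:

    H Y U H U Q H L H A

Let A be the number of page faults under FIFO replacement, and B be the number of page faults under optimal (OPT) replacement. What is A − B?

Under FIFO: F F F F . F . F F F → 8 faults.
Under OPT: F F F . . F . F . F → 6 faults.
A − B = 8 − 6 = 2.

2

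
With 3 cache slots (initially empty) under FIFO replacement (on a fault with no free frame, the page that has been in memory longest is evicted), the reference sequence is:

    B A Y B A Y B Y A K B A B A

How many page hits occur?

8

B: miss, frames [B]
A: miss, frames [B, A]
Y: miss, frames [B, A, Y]
B: hit
A: hit
Y: hit
B: hit
Y: hit
A: hit
K: miss, evict B, frames [A, Y, K]
B: miss, evict A, frames [Y, K, B]
A: miss, evict Y, frames [K, B, A]
B: hit
A: hit
Hits: 8.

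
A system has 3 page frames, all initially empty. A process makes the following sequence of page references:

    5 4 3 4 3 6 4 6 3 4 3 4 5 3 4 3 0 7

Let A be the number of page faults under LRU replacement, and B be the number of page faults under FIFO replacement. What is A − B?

Under LRU: F F F . . F . . . . . . F . . . F F → 7 faults.
Under FIFO: F F F . . F . . . . . . F . F F F F → 9 faults.
A − B = 7 − 9 = -2.

-2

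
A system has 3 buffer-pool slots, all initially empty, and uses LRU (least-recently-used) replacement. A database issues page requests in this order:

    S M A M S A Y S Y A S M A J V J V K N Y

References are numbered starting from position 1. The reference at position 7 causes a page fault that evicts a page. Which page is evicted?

M

pos 1: S: fault, frames (S)
pos 2: M: fault, frames (S M)
pos 3: A: fault, frames (S M A)
pos 4: M: hit
pos 5: S: hit
pos 6: A: hit
pos 7: Y: fault, evict M, frames (S A Y)
At position 7, page M is evicted.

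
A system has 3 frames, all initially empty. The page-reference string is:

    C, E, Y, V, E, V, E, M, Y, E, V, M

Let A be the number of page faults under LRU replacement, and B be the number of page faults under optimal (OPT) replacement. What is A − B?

Under LRU: F F F F . . . F F . F F → 8 faults.
Under OPT: F F F F . . . F . . F . → 6 faults.
A − B = 8 − 6 = 2.

2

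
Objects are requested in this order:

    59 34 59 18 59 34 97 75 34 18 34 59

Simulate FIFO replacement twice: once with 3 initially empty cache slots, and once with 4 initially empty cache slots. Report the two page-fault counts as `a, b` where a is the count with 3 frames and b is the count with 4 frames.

3 frames: F F . F . . F F F F . F → 8 faults.
4 frames: F F . F . . F F . . . F → 6 faults.
6 < 8: adding a frame reduced faults, as is typical.

8, 6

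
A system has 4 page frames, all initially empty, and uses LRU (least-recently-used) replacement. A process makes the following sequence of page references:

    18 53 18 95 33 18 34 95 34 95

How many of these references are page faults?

5

18 -> miss, frames (18)
53 -> miss, frames (18 53)
18 -> hit
95 -> miss, frames (53 18 95)
33 -> miss, frames (53 18 95 33)
18 -> hit
34 -> miss, evict 53, frames (95 33 18 34)
95 -> hit
34 -> hit
95 -> hit
Page faults: 5.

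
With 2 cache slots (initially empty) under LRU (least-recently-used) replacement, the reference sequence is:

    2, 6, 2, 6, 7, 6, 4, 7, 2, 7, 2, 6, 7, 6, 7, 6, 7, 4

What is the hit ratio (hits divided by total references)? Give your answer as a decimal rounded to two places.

0.50

2: miss, frames (2)
6: miss, frames (2 6)
2: hit
6: hit
7: miss, evict 2, frames (6 7)
6: hit
4: miss, evict 7, frames (6 4)
7: miss, evict 6, frames (4 7)
2: miss, evict 4, frames (7 2)
7: hit
2: hit
6: miss, evict 7, frames (2 6)
7: miss, evict 2, frames (6 7)
6: hit
7: hit
6: hit
7: hit
4: miss, evict 6, frames (7 4)
Hits: 9 of 18 references → 9/18 = 0.5000.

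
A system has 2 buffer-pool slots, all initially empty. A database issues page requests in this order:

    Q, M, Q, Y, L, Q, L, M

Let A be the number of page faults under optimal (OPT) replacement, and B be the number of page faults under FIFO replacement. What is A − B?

-1

Under OPT: F F . F F . . F → 5 faults.
Under FIFO: F F . F F F . F → 6 faults.
A − B = 5 − 6 = -1.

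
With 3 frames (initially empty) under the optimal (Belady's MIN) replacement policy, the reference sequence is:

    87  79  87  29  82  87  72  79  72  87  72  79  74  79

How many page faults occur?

87 → miss, frames {87}
79 → miss, frames {87,79}
87 → hit
29 → miss, frames {87,79,29}
82 → miss, evict 29, frames {87,79,82}
87 → hit
72 → miss, evict 82, frames {87,79,72}
79 → hit
72 → hit
87 → hit
72 → hit
79 → hit
74 → miss, evict 72, frames {87,79,74}
79 → hit
Page faults: 6.

6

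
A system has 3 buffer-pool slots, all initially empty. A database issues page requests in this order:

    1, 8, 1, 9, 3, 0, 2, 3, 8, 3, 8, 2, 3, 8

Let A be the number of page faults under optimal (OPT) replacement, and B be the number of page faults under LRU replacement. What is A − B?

Under OPT: F F . F F F F . . . . . . . → 6 faults.
Under LRU: F F . F F F F . F . . . . . → 7 faults.
A − B = 6 − 7 = -1.

-1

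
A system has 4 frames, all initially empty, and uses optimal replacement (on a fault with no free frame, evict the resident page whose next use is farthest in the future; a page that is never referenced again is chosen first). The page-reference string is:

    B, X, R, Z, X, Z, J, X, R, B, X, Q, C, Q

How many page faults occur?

7

B: fault, frames [B]
X: fault, frames [B, X]
R: fault, frames [B, X, R]
Z: fault, frames [B, X, R, Z]
X: hit
Z: hit
J: fault, evict Z, frames [B, X, R, J]
X: hit
R: hit
B: hit
X: hit
Q: fault, evict J, frames [B, X, R, Q]
C: fault, evict R, frames [B, X, Q, C]
Q: hit
Page faults: 7.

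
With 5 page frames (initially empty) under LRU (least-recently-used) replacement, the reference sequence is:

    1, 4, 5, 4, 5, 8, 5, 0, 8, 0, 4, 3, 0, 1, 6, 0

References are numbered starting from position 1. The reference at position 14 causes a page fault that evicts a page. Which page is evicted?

pos 1: 1 → miss, frames (1)
pos 2: 4 → miss, frames (1 4)
pos 3: 5 → miss, frames (1 4 5)
pos 4: 4 → hit
pos 5: 5 → hit
pos 6: 8 → miss, frames (1 4 5 8)
pos 7: 5 → hit
pos 8: 0 → miss, frames (1 4 8 5 0)
pos 9: 8 → hit
pos 10: 0 → hit
pos 11: 4 → hit
pos 12: 3 → miss, evict 1, frames (5 8 0 4 3)
pos 13: 0 → hit
pos 14: 1 → miss, evict 5, frames (8 4 3 0 1)
At position 14, page 5 is evicted.

5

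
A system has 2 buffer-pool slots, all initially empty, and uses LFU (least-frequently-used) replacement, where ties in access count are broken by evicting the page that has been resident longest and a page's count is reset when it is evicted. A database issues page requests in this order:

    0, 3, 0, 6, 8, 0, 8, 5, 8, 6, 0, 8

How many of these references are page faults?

8

0 -> miss, frames (0)
3 -> miss, frames (0 3)
0 -> hit
6 -> miss, evict 3, frames (0 6)
8 -> miss, evict 6, frames (0 8)
0 -> hit
8 -> hit
5 -> miss, evict 8, frames (0 5)
8 -> miss, evict 5, frames (0 8)
6 -> miss, evict 8, frames (0 6)
0 -> hit
8 -> miss, evict 6, frames (0 8)
Page faults: 8.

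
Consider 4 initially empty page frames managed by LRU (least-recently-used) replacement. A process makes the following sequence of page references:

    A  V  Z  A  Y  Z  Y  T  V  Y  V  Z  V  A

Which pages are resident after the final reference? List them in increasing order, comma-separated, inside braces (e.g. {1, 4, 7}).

{A, V, Y, Z}

A → fault, frames [A]
V → fault, frames [A, V]
Z → fault, frames [A, V, Z]
A → hit
Y → fault, frames [V, Z, A, Y]
Z → hit
Y → hit
T → fault, evict V, frames [A, Z, Y, T]
V → fault, evict A, frames [Z, Y, T, V]
Y → hit
V → hit
Z → hit
V → hit
A → fault, evict T, frames [Y, Z, V, A]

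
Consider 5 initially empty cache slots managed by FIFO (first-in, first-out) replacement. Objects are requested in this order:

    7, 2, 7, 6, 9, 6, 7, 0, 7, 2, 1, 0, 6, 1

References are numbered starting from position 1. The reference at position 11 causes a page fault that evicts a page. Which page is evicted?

7

pos 1: 7: fault, frames [7]
pos 2: 2: fault, frames [7, 2]
pos 3: 7: hit
pos 4: 6: fault, frames [7, 2, 6]
pos 5: 9: fault, frames [7, 2, 6, 9]
pos 6: 6: hit
pos 7: 7: hit
pos 8: 0: fault, frames [7, 2, 6, 9, 0]
pos 9: 7: hit
pos 10: 2: hit
pos 11: 1: fault, evict 7, frames [2, 6, 9, 0, 1]
At position 11, page 7 is evicted.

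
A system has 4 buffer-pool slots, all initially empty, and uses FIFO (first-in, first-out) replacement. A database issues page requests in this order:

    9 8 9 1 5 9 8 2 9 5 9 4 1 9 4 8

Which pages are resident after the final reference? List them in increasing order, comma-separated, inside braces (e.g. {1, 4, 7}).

{1, 4, 8, 9}

9 -> miss, frames {9}
8 -> miss, frames {9,8}
9 -> hit
1 -> miss, frames {9,8,1}
5 -> miss, frames {9,8,1,5}
9 -> hit
8 -> hit
2 -> miss, evict 9, frames {8,1,5,2}
9 -> miss, evict 8, frames {1,5,2,9}
5 -> hit
9 -> hit
4 -> miss, evict 1, frames {5,2,9,4}
1 -> miss, evict 5, frames {2,9,4,1}
9 -> hit
4 -> hit
8 -> miss, evict 2, frames {9,4,1,8}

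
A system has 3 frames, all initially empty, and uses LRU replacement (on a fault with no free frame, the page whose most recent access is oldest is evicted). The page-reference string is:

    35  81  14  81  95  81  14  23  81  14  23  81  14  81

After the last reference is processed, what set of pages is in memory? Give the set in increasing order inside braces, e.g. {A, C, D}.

{14, 23, 81}

35 -> fault, frames [35]
81 -> fault, frames [35, 81]
14 -> fault, frames [35, 81, 14]
81 -> hit
95 -> fault, evict 35, frames [14, 81, 95]
81 -> hit
14 -> hit
23 -> fault, evict 95, frames [81, 14, 23]
81 -> hit
14 -> hit
23 -> hit
81 -> hit
14 -> hit
81 -> hit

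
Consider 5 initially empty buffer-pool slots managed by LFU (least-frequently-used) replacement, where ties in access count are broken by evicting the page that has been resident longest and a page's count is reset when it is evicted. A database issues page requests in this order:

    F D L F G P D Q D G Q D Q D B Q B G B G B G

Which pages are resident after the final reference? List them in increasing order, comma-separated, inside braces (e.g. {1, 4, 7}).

F: miss, frames [F]
D: miss, frames [F, D]
L: miss, frames [F, D, L]
F: hit
G: miss, frames [F, D, L, G]
P: miss, frames [F, D, L, G, P]
D: hit
Q: miss, evict L, frames [F, D, G, P, Q]
D: hit
G: hit
Q: hit
D: hit
Q: hit
D: hit
B: miss, evict P, frames [F, D, G, Q, B]
Q: hit
B: hit
G: hit
B: hit
G: hit
B: hit
G: hit

{B, D, F, G, Q}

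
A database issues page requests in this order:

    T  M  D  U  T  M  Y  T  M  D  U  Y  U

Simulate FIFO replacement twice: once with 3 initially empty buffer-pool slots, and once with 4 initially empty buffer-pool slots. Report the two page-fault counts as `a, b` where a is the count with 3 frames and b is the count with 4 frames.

3 frames: F F F F F F F . . F F . . → 9 faults.
4 frames: F F F F . . F F F F F F . → 10 faults.
10 > 9: adding a frame increased faults — Belady's anomaly.

9, 10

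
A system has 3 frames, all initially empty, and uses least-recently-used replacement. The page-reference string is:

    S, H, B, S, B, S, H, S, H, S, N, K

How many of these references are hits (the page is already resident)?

7

S → fault, frames [S]
H → fault, frames [S, H]
B → fault, frames [S, H, B]
S → hit
B → hit
S → hit
H → hit
S → hit
H → hit
S → hit
N → fault, evict B, frames [H, S, N]
K → fault, evict H, frames [S, N, K]
Hits: 7.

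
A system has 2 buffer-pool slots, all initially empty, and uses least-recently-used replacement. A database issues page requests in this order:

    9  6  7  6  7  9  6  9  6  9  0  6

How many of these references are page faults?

7

9: fault, frames {9}
6: fault, frames {9,6}
7: fault, evict 9, frames {6,7}
6: hit
7: hit
9: fault, evict 6, frames {7,9}
6: fault, evict 7, frames {9,6}
9: hit
6: hit
9: hit
0: fault, evict 6, frames {9,0}
6: fault, evict 9, frames {0,6}
Page faults: 7.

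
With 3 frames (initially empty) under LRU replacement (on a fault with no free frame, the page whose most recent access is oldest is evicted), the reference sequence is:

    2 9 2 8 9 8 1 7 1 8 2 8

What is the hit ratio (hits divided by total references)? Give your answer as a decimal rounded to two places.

2: fault, frames (2)
9: fault, frames (2 9)
2: hit
8: fault, frames (9 2 8)
9: hit
8: hit
1: fault, evict 2, frames (9 8 1)
7: fault, evict 9, frames (8 1 7)
1: hit
8: hit
2: fault, evict 7, frames (1 8 2)
8: hit
Hits: 6 of 12 references → 6/12 = 0.5000.

0.50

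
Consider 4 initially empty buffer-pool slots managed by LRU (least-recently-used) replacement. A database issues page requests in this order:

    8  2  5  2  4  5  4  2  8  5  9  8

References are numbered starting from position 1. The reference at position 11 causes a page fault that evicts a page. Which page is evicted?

pos 1: 8: miss, frames [8]
pos 2: 2: miss, frames [8, 2]
pos 3: 5: miss, frames [8, 2, 5]
pos 4: 2: hit
pos 5: 4: miss, frames [8, 5, 2, 4]
pos 6: 5: hit
pos 7: 4: hit
pos 8: 2: hit
pos 9: 8: hit
pos 10: 5: hit
pos 11: 9: miss, evict 4, frames [2, 8, 5, 9]
At position 11, page 4 is evicted.

4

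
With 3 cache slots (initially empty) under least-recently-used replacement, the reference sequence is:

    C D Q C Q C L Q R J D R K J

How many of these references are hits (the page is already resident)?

C -> miss, frames [C]
D -> miss, frames [C, D]
Q -> miss, frames [C, D, Q]
C -> hit
Q -> hit
C -> hit
L -> miss, evict D, frames [Q, C, L]
Q -> hit
R -> miss, evict C, frames [L, Q, R]
J -> miss, evict L, frames [Q, R, J]
D -> miss, evict Q, frames [R, J, D]
R -> hit
K -> miss, evict J, frames [D, R, K]
J -> miss, evict D, frames [R, K, J]
Hits: 5.

5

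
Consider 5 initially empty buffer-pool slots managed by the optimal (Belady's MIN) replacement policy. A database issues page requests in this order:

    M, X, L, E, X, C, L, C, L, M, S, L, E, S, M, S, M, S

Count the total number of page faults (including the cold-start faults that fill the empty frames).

6

M → fault, frames [M]
X → fault, frames [M, X]
L → fault, frames [M, X, L]
E → fault, frames [M, X, L, E]
X → hit
C → fault, frames [M, X, L, E, C]
L → hit
C → hit
L → hit
M → hit
S → fault, evict C, frames [M, X, L, E, S]
L → hit
E → hit
S → hit
M → hit
S → hit
M → hit
S → hit
Page faults: 6.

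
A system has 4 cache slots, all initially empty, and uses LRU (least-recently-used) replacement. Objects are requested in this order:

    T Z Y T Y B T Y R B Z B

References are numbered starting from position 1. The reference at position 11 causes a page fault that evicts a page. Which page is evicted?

T

pos 1: T → fault, frames {T}
pos 2: Z → fault, frames {T,Z}
pos 3: Y → fault, frames {T,Z,Y}
pos 4: T → hit
pos 5: Y → hit
pos 6: B → fault, frames {Z,T,Y,B}
pos 7: T → hit
pos 8: Y → hit
pos 9: R → fault, evict Z, frames {B,T,Y,R}
pos 10: B → hit
pos 11: Z → fault, evict T, frames {Y,R,B,Z}
At position 11, page T is evicted.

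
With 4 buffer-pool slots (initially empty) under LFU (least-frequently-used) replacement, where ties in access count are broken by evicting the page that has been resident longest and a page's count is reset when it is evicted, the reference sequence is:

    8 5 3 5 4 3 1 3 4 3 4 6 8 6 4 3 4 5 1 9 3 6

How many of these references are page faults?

8 → fault, frames (8)
5 → fault, frames (8 5)
3 → fault, frames (8 5 3)
5 → hit
4 → fault, frames (8 5 3 4)
3 → hit
1 → fault, evict 8, frames (5 3 4 1)
3 → hit
4 → hit
3 → hit
4 → hit
6 → fault, evict 1, frames (5 3 4 6)
8 → fault, evict 6, frames (5 3 4 8)
6 → fault, evict 8, frames (5 3 4 6)
4 → hit
3 → hit
4 → hit
5 → hit
1 → fault, evict 6, frames (5 3 4 1)
9 → fault, evict 1, frames (5 3 4 9)
3 → hit
6 → fault, evict 9, frames (5 3 4 6)
Page faults: 11.

11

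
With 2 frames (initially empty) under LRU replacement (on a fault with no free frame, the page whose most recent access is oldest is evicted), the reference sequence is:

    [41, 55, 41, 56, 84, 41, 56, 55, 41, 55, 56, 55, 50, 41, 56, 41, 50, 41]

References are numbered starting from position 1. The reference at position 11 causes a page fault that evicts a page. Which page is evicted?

pos 1: 41 → miss, frames {41}
pos 2: 55 → miss, frames {41,55}
pos 3: 41 → hit
pos 4: 56 → miss, evict 55, frames {41,56}
pos 5: 84 → miss, evict 41, frames {56,84}
pos 6: 41 → miss, evict 56, frames {84,41}
pos 7: 56 → miss, evict 84, frames {41,56}
pos 8: 55 → miss, evict 41, frames {56,55}
pos 9: 41 → miss, evict 56, frames {55,41}
pos 10: 55 → hit
pos 11: 56 → miss, evict 41, frames {55,56}
At position 11, page 41 is evicted.

41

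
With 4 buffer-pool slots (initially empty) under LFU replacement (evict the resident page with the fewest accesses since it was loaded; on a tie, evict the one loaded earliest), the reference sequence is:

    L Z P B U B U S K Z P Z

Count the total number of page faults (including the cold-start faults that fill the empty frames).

L -> miss, frames [L]
Z -> miss, frames [L, Z]
P -> miss, frames [L, Z, P]
B -> miss, frames [L, Z, P, B]
U -> miss, evict L, frames [Z, P, B, U]
B -> hit
U -> hit
S -> miss, evict Z, frames [P, B, U, S]
K -> miss, evict P, frames [B, U, S, K]
Z -> miss, evict S, frames [B, U, K, Z]
P -> miss, evict K, frames [B, U, Z, P]
Z -> hit
Page faults: 9.

9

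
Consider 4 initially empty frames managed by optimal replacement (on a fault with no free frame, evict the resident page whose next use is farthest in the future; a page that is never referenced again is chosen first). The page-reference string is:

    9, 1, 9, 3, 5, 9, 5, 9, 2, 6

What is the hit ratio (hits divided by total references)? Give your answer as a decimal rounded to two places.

9 → miss, frames (9)
1 → miss, frames (9 1)
9 → hit
3 → miss, frames (9 1 3)
5 → miss, frames (9 1 3 5)
9 → hit
5 → hit
9 → hit
2 → miss, evict 5, frames (9 1 3 2)
6 → miss, evict 2, frames (9 1 3 6)
Hits: 4 of 10 references → 4/10 = 0.4000.

0.40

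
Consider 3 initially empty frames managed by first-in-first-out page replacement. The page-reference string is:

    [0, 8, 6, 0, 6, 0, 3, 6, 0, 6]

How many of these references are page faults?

0: miss, frames {0}
8: miss, frames {0,8}
6: miss, frames {0,8,6}
0: hit
6: hit
0: hit
3: miss, evict 0, frames {8,6,3}
6: hit
0: miss, evict 8, frames {6,3,0}
6: hit
Page faults: 5.

5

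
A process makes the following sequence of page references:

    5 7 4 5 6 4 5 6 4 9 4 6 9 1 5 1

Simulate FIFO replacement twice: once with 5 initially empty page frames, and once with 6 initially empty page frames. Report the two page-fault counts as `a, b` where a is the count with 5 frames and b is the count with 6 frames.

5 frames: F F F . F . . . . F . . . F F . → 7 faults.
6 frames: F F F . F . . . . F . . . F . . → 6 faults.
6 < 7: adding a frame reduced faults, as is typical.

7, 6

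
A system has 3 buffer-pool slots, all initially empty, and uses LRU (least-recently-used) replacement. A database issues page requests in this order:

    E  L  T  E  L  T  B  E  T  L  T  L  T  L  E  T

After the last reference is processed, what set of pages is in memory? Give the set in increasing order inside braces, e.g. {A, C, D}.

{E, L, T}

E -> fault, frames (E)
L -> fault, frames (E L)
T -> fault, frames (E L T)
E -> hit
L -> hit
T -> hit
B -> fault, evict E, frames (L T B)
E -> fault, evict L, frames (T B E)
T -> hit
L -> fault, evict B, frames (E T L)
T -> hit
L -> hit
T -> hit
L -> hit
E -> hit
T -> hit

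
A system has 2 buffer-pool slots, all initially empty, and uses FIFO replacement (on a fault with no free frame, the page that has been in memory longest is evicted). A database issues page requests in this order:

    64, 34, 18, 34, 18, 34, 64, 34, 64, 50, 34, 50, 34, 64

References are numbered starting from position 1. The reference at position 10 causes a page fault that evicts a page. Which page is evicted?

pos 1: 64 -> miss, frames [64]
pos 2: 34 -> miss, frames [64, 34]
pos 3: 18 -> miss, evict 64, frames [34, 18]
pos 4: 34 -> hit
pos 5: 18 -> hit
pos 6: 34 -> hit
pos 7: 64 -> miss, evict 34, frames [18, 64]
pos 8: 34 -> miss, evict 18, frames [64, 34]
pos 9: 64 -> hit
pos 10: 50 -> miss, evict 64, frames [34, 50]
At position 10, page 64 is evicted.

64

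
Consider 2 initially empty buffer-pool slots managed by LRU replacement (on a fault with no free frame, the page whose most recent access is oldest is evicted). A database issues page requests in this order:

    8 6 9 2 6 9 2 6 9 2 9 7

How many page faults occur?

11

8: miss, frames {8}
6: miss, frames {8,6}
9: miss, evict 8, frames {6,9}
2: miss, evict 6, frames {9,2}
6: miss, evict 9, frames {2,6}
9: miss, evict 2, frames {6,9}
2: miss, evict 6, frames {9,2}
6: miss, evict 9, frames {2,6}
9: miss, evict 2, frames {6,9}
2: miss, evict 6, frames {9,2}
9: hit
7: miss, evict 2, frames {9,7}
Page faults: 11.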